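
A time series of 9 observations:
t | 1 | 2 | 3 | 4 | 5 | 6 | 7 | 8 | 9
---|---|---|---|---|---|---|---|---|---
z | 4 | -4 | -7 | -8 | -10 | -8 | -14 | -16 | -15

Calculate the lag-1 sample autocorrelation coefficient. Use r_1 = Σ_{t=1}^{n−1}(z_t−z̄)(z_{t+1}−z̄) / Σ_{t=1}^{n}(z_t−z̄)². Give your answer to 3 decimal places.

Mean z̄ = (4 − 4 − 7 − 8 − 10 − 8 − 14 − 16 − 15)/9 = -8.6667
Numerator Σ_{t=1}^{8}(z_t−z̄)(z_{t+1}−z̄) = 148.2222
Denominator Σ(z_t−z̄)² = 310.0000
r_1 = 148.2222 / 310.0000 = 0.478

0.478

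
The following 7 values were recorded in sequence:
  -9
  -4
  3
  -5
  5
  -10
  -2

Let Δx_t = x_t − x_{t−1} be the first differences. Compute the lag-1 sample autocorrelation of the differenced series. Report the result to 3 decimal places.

-0.704

First differences Δx: 5, 7, -8, 10, -15, 8
Mean of differences = 1.1667
Numerator Σ(Δx_t−Δx̄)(Δx_{t+1}−Δx̄) = -365.3611
Denominator Σ(Δx_t−Δx̄)² = 518.8333
r_1(Δx) = -365.3611 / 518.8333 = -0.704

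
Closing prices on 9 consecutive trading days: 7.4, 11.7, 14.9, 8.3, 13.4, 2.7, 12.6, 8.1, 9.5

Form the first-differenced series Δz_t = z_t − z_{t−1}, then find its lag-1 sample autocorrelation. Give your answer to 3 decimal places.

First differences Δz: 4.3, 3.2, -6.6, 5.1, -10.7, 9.9, -4.5, 1.4
Mean of differences = 0.2625
Numerator Σ(Δz_t−Δz̄)(Δz_{t+1}−Δz̄) = -251.4939
Denominator Σ(Δz_t−Δz̄)² = 332.4588
r_1(Δz) = -251.4939 / 332.4588 = -0.756

-0.756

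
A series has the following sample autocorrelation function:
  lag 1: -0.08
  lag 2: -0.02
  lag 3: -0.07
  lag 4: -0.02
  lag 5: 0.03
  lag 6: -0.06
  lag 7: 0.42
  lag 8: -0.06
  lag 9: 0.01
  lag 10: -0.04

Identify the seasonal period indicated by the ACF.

The largest autocorrelation is r_7 = 0.42; the remaining lags stay at or below 0.03.
The dominant spike at lag 7 indicates a seasonal period of 7.

7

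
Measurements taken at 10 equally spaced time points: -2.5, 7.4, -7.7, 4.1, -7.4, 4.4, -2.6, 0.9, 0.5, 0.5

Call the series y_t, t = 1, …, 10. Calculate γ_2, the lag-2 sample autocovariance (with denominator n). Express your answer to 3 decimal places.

14.485

Mean ȳ = (-2.5 + 7.4 − 7.7 + 4.1 − 7.4 + 4.4 − 2.6 + 0.9 + 0.5 + 0.5)/10 = -0.2400
Σ_{t=1}^{8}(y_t−ȳ)(y_{t+2}−ȳ) = 144.8528
γ_2 = 144.8528 / 10 = 14.485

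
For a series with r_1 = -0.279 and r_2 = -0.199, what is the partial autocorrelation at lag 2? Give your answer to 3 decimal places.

-0.300

φ_{22} = (r_2 − r_1²) / (1 − r_1²)
r_1² = (-0.279)² = 0.077841
Numerator = -0.199 − 0.0778 = -0.2768; denominator = 1 − 0.0778 = 0.9222
φ_{22} = -0.2768 / 0.9222 = -0.300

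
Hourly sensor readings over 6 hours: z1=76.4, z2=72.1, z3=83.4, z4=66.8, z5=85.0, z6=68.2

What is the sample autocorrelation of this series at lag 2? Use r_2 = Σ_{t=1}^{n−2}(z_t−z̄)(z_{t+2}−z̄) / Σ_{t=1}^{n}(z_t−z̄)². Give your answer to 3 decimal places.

0.596

Mean z̄ = (76.4 + 72.1 + 83.4 + 66.8 + 85.0 + 68.2)/6 = 75.3167
Deviations from mean: 1.0833, -3.2167, 8.0833, -8.5167, 9.6833, -7.1167
Numerator Σ_{t=1}^{4}(z_t−z̄)(z_{t+2}−z̄) = 175.0361
Denominator Σ(z_t−z̄)² = 293.8083
r_2 = 175.0361 / 293.8083 = 0.596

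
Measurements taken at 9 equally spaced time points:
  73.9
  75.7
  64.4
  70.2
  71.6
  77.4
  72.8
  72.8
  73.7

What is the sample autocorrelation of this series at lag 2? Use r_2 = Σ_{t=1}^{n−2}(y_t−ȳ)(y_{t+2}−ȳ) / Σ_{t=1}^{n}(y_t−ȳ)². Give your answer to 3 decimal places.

Mean ȳ = (73.9 + 75.7 + 64.4 + 70.2 + 71.6 + 77.4 + 72.8 + 72.8 + 73.7)/9 = 72.5000
Numerator Σ_{t=1}^{7}(y_t−ȳ)(y_{t+2}−ȳ) = -21.1200
Denominator Σ(y_t−ȳ)² = 109.5400
r_2 = -21.1200 / 109.5400 = -0.193

-0.193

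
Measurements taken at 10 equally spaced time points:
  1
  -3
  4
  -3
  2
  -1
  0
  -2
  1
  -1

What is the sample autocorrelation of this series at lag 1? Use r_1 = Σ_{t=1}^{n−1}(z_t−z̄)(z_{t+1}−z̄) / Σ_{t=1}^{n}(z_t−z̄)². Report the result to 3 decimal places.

Mean z̄ = (1 − 3 + 4 − 3 + 2 − 1 + 0 − 2 + 1 − 1)/10 = -0.2000
Numerator Σ_{t=1}^{9}(z_t−z̄)(z_{t+1}−z̄) = -38.4400
Denominator Σ(z_t−z̄)² = 45.6000
r_1 = -38.4400 / 45.6000 = -0.843

-0.843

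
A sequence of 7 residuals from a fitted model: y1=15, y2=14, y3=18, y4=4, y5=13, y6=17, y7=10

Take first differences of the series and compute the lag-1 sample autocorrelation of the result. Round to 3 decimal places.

First differences Δy: -1, 4, -14, 9, 4, -7
Mean of differences = -0.8333
Numerator Σ(Δy_t−Δȳ)(Δy_{t+1}−Δȳ) = -176.1944
Denominator Σ(Δy_t−Δȳ)² = 354.8333
r_1(Δy) = -176.1944 / 354.8333 = -0.497

-0.497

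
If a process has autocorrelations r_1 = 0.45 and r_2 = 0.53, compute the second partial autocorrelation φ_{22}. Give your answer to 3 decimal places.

φ_{22} = (r_2 − r_1²) / (1 − r_1²)
r_1² = (0.45)² = 0.2025
Numerator = 0.53 − 0.2025 = 0.3275; denominator = 1 − 0.2025 = 0.7975
φ_{22} = 0.3275 / 0.7975 = 0.411

0.411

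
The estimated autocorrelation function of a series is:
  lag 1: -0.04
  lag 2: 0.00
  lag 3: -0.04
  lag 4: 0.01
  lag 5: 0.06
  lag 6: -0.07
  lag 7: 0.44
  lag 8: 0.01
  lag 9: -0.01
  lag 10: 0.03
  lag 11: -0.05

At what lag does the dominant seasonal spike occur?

7

The largest autocorrelation is r_7 = 0.44; the remaining lags stay at or below 0.06.
The dominant spike at lag 7 indicates a seasonal period of 7.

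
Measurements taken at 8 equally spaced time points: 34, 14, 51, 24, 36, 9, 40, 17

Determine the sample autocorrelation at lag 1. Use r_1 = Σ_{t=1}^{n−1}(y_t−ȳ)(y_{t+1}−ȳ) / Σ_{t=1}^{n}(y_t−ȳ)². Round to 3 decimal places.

-0.711

Mean ȳ = (34 + 14 + 51 + 24 + 36 + 9 + 40 + 17)/8 = 28.1250
Σ(y_t−ȳ)(y_{t+1}−ȳ) = (-82.9844) + (-323.1094) + (-94.3594) + (-32.4844) + (-150.6094) + (-227.1094) + (-132.1094) = -1042.7656
Denominator Σ(y_t−ȳ)² = 1466.8750
r_1 = -1042.7656 / 1466.8750 = -0.711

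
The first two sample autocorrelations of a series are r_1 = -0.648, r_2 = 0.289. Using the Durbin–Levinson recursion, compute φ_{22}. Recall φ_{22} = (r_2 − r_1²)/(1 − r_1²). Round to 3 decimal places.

φ_{22} = (r_2 − r_1²) / (1 − r_1²)
r_1² = (-0.648)² = 0.419904
Numerator = 0.289 − 0.4199 = -0.1309; denominator = 1 − 0.4199 = 0.5801
φ_{22} = -0.1309 / 0.5801 = -0.226

-0.226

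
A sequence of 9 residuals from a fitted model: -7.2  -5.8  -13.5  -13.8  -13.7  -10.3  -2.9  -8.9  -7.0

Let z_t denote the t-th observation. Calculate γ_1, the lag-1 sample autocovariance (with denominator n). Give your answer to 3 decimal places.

3.675

Mean z̄ = (-7.2 − 5.8 − 13.5 − 13.8 − 13.7 − 10.3 − 2.9 − 8.9 − 7.0)/9 = -9.2333
Σ_{t=1}^{8}(z_t−z̄)(z_{t+1}−z̄) = 33.0789
γ_1 = 33.0789 / 9 = 3.675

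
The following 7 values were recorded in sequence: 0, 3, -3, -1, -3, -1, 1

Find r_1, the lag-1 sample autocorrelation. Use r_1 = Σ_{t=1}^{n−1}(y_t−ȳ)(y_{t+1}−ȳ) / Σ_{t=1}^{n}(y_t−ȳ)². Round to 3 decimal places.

Mean ȳ = (0 + 3 − 3 − 1 − 3 − 1 + 1)/7 = -0.5714
Deviations from mean: 0.5714, 3.5714, -2.4286, -0.4286, -2.4286, -0.4286, 1.5714
Numerator Σ_{t=1}^{6}(y_t−ȳ)(y_{t+1}−ȳ) = -4.1837
Denominator Σ(y_t−ȳ)² = 27.7143
r_1 = -4.1837 / 27.7143 = -0.151

-0.151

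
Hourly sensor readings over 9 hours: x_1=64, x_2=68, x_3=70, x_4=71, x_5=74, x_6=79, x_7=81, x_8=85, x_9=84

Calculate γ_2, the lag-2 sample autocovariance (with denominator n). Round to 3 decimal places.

17.775

Mean x̄ = (64 + 68 + 70 + 71 + 74 + 79 + 81 + 85 + 84)/9 = 75.1111
Σ_{t=1}^{7}(x_t−x̄)(x_{t+2}−x̄) = 159.9753
γ_2 = 159.9753 / 9 = 17.775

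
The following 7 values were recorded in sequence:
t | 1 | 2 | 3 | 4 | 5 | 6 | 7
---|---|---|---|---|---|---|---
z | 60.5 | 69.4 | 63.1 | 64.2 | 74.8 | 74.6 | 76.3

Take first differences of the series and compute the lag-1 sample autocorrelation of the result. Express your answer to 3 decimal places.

First differences Δz: 8.9, -6.3, 1.1, 10.6, -0.2, 1.7
Mean of differences = 2.6333
Numerator Σ(Δz_t−Δz̄)(Δz_{t+1}−Δz̄) = -74.4278
Denominator Σ(Δz_t−Δz̄)² = 193.7933
r_1(Δz) = -74.4278 / 193.7933 = -0.384

-0.384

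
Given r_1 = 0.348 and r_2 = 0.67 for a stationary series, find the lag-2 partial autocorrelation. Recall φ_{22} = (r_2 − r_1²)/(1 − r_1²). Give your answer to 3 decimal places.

0.625

φ_{22} = (r_2 − r_1²) / (1 − r_1²)
r_1² = (0.348)² = 0.121104
Numerator = 0.67 − 0.1211 = 0.5489; denominator = 1 − 0.1211 = 0.8789
φ_{22} = 0.5489 / 0.8789 = 0.625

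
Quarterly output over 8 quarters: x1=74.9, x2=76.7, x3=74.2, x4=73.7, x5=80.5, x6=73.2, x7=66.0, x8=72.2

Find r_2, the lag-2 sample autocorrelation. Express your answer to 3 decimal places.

Mean x̄ = (74.9 + 76.7 + 74.2 + 73.7 + 80.5 + 73.2 + 66.0 + 72.2)/8 = 73.9250
Deviations from mean: 0.9750, 2.7750, 0.2750, -0.2250, 6.5750, -0.7250, -7.9250, -1.7250
Σ(x_t−x̄)(x_{t+2}−x̄) = (0.2681) + (-0.6244) + (1.8081) + (0.1631) + (-52.1069) + (1.2506) = -49.2413
Denominator Σ(x_t−x̄)² = 118.3150
r_2 = -49.2413 / 118.3150 = -0.416

-0.416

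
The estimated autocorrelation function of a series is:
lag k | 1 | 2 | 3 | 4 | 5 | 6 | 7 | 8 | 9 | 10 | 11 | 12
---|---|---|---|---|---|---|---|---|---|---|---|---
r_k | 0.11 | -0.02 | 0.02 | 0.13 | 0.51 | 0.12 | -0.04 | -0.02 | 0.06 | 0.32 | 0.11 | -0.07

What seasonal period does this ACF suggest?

5

The largest autocorrelation is r_5 = 0.51, with a weaker echo at lag 10 (0.32); the remaining lags stay at or below 0.13.
The dominant spike at lag 5 indicates a seasonal period of 5.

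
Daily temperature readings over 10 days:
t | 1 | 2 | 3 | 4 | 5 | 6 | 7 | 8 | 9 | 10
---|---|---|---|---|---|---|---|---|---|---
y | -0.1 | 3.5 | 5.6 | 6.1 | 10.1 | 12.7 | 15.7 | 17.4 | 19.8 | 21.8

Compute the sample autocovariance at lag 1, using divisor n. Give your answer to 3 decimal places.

Mean ȳ = (-0.1 + 3.5 + 5.6 + 6.1 + 10.1 + 12.7 + 15.7 + 17.4 + 19.8 + 21.8)/10 = 11.2600
Σ_{t=1}^{9}(y_t−ȳ)(y_{t+1}−ȳ) = 341.6984
γ_1 = 341.6984 / 10 = 34.170

34.170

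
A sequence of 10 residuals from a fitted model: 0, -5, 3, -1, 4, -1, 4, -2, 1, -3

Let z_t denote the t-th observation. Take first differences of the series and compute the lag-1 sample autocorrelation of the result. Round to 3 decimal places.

-0.834

First differences Δz: -5, 8, -4, 5, -5, 5, -6, 3, -4
Mean of differences = -0.3333
Numerator Σ(Δz_t−Δz̄)(Δz_{t+1}−Δz̄) = -200.1111
Denominator Σ(Δz_t−Δz̄)² = 240.0000
r_1(Δz) = -200.1111 / 240.0000 = -0.834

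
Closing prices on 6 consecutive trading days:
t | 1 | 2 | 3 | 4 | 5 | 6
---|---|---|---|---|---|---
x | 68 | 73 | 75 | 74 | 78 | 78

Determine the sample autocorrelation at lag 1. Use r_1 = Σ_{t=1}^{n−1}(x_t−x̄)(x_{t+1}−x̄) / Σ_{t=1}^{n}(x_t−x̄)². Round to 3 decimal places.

0.282

Mean x̄ = (68 + 73 + 75 + 74 + 78 + 78)/6 = 74.3333
Deviations from mean: -6.3333, -1.3333, 0.6667, -0.3333, 3.6667, 3.6667
Σ(x_t−x̄)(x_{t+1}−x̄) = (8.4444) + (-0.8889) + (-0.2222) + (-1.2222) + (13.4444) = 19.5556
Denominator Σ(x_t−x̄)² = 69.3333
r_1 = 19.5556 / 69.3333 = 0.282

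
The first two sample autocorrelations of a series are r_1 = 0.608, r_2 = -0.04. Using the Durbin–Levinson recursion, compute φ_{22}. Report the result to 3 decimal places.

φ_{22} = (r_2 − r_1²) / (1 − r_1²)
r_1² = (0.608)² = 0.369664
Numerator = -0.04 − 0.3697 = -0.4097; denominator = 1 − 0.3697 = 0.6303
φ_{22} = -0.4097 / 0.6303 = -0.650

-0.650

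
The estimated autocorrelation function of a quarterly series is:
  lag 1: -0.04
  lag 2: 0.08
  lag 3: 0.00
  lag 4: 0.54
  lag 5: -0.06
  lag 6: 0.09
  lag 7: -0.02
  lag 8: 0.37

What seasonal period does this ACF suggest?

4

The largest autocorrelation is r_4 = 0.54, with a weaker echo at lag 8 (0.37); the remaining lags stay at or below 0.09.
The dominant spike at lag 4 indicates a seasonal period of 4.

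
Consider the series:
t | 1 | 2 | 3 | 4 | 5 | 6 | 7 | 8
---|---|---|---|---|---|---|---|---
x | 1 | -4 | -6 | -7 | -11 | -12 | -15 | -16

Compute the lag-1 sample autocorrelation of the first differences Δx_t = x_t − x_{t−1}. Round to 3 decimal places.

First differences Δx: -5, -2, -1, -4, -1, -3, -1
Mean of differences = -2.4286
Numerator Σ(Δx_t−Δx̄)(Δx_{t+1}−Δx̄) = -6.6122
Denominator Σ(Δx_t−Δx̄)² = 15.7143
r_1(Δx) = -6.6122 / 15.7143 = -0.421

-0.421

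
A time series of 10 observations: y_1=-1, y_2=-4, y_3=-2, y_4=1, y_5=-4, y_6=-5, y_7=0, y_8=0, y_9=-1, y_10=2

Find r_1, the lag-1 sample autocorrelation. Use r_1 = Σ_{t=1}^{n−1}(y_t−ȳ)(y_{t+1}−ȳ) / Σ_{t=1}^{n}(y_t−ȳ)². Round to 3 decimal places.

0.021

Mean ȳ = (-1 − 4 − 2 + 1 − 4 − 5 + 0 + 0 − 1 + 2)/10 = -1.4000
Numerator Σ_{t=1}^{9}(y_t−ȳ)(y_{t+1}−ȳ) = 1.0400
Denominator Σ(y_t−ȳ)² = 48.4000
r_1 = 1.0400 / 48.4000 = 0.021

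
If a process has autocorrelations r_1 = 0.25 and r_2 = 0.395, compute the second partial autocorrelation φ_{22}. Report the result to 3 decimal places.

0.355

φ_{22} = (r_2 − r_1²) / (1 − r_1²)
r_1² = (0.25)² = 0.0625
Numerator = 0.395 − 0.0625 = 0.3325; denominator = 1 − 0.0625 = 0.9375
φ_{22} = 0.3325 / 0.9375 = 0.355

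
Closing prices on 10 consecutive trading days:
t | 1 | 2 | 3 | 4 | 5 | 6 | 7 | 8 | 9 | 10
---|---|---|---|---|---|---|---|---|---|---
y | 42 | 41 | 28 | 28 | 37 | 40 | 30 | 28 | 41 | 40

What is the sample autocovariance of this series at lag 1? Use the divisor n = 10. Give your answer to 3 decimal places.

Mean ȳ = (42 + 41 + 28 + 28 + 37 + 40 + 30 + 28 + 41 + 40)/10 = 35.5000
Σ_{t=1}^{9}(y_t−ȳ)(y_{t+1}−ȳ) = 46.2500
γ_1 = 46.2500 / 10 = 4.625

4.625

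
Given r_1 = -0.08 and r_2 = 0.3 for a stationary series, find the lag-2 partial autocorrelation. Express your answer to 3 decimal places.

0.295

φ_{22} = (r_2 − r_1²) / (1 − r_1²)
r_1² = (-0.08)² = 0.0064
Numerator = 0.3 − 0.0064 = 0.2936; denominator = 1 − 0.0064 = 0.9936
φ_{22} = 0.2936 / 0.9936 = 0.295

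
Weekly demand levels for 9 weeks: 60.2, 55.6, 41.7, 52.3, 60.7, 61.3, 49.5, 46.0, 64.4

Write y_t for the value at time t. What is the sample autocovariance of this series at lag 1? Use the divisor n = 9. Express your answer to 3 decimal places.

Mean ȳ = (60.2 + 55.6 + 41.7 + 52.3 + 60.7 + 61.3 + 49.5 + 46.0 + 64.4)/9 = 54.6333
Σ_{t=1}^{8}(y_t−ȳ)(y_{t+1}−ȳ) = -24.8778
γ_1 = -24.8778 / 9 = -2.764

-2.764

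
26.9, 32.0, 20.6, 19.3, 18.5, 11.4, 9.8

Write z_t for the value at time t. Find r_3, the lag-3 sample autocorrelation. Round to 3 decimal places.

Mean z̄ = (26.9 + 32.0 + 20.6 + 19.3 + 18.5 + 11.4 + 9.8)/7 = 19.7857
Deviations from mean: 7.1143, 12.2143, 0.8143, -0.4857, -1.2857, -8.3857, -9.9857
Σ(z_t−z̄)(z_{t+3}−z̄) = (-3.4555) + (-15.7041) + (-6.8284) + (4.8502) = -21.1378
Denominator Σ(z_t−z̄)² = 372.3886
r_3 = -21.1378 / 372.3886 = -0.057

-0.057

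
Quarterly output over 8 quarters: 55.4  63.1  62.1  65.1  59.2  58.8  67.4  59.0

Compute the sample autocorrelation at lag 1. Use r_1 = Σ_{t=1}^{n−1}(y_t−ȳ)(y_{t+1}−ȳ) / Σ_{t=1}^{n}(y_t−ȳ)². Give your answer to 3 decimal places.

Mean ȳ = (55.4 + 63.1 + 62.1 + 65.1 + 59.2 + 58.8 + 67.4 + 59.0)/8 = 61.2625
Deviations from mean: -5.8625, 1.8375, 0.8375, 3.8375, -2.0625, -2.4625, 6.1375, -2.2625
Σ(y_t−ȳ)(y_{t+1}−ȳ) = (-10.7723) + (1.5389) + (3.2139) + (-7.9148) + (5.0789) + (-15.1136) + (-13.8861) = -37.8552
Denominator Σ(y_t−ȳ)² = 106.2788
r_1 = -37.8552 / 106.2788 = -0.356

-0.356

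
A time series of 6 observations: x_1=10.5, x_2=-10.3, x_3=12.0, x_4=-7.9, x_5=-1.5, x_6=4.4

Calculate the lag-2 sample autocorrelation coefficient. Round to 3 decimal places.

0.337

Mean x̄ = (10.5 − 10.3 + 12.0 − 7.9 − 1.5 + 4.4)/6 = 1.2000
Deviations from mean: 9.3000, -11.5000, 10.8000, -9.1000, -2.7000, 3.2000
Σ(x_t−x̄)(x_{t+2}−x̄) = (100.4400) + (104.6500) + (-29.1600) + (-29.1200) = 146.8100
Denominator Σ(x_t−x̄)² = 435.7200
r_2 = 146.8100 / 435.7200 = 0.337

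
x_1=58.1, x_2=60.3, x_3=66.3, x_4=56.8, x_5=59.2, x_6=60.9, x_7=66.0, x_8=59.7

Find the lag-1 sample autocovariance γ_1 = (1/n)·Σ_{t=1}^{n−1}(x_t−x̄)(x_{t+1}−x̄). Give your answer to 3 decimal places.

Mean x̄ = (58.1 + 60.3 + 66.3 + 56.8 + 59.2 + 60.9 + 66.0 + 59.7)/8 = 60.9125
Deviations: -2.8125, -0.6125, 5.3875, -4.1125, -1.7125, -0.0125, 5.0875, -1.2125
Σ_{t=1}^{7}(x_t−x̄)(x_{t+1}−x̄) = -22.9014
γ_1 = -22.9014 / 8 = -2.863

-2.863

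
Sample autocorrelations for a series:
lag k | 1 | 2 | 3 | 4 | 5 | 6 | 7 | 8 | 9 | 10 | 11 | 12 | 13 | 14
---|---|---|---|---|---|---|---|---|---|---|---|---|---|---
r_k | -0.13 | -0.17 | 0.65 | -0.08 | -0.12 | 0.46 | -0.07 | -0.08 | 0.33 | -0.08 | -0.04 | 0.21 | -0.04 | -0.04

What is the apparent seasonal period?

3

The largest autocorrelation is r_3 = 0.65, with weaker echoes at lags 6 (0.46), 9 (0.33) and 12 (0.21); the remaining lags stay at or below -0.04.
The dominant spike at lag 3 indicates a seasonal period of 3.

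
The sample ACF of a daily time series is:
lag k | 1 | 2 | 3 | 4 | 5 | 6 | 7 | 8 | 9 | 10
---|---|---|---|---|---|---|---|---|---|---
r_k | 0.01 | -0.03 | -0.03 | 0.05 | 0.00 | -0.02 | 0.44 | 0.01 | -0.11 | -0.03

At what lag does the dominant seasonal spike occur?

The largest autocorrelation is r_7 = 0.44; the remaining lags stay at or below 0.05.
The dominant spike at lag 7 indicates a seasonal period of 7.

7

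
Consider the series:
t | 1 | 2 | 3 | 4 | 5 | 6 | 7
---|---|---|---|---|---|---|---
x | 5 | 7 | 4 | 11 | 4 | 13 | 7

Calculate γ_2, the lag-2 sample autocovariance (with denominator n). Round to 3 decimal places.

Mean x̄ = (5 + 7 + 4 + 11 + 4 + 13 + 7)/7 = 7.2857
Σ_{t=1}^{5}(x_t−x̄)(x_{t+2}−x̄) = 39.4082
γ_2 = 39.4082 / 7 = 5.630

5.630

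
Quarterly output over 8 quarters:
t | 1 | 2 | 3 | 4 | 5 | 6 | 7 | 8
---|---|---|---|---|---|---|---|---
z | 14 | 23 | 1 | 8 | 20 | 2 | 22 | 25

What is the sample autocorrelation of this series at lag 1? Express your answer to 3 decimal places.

-0.234

Mean z̄ = (14 + 23 + 1 + 8 + 20 + 2 + 22 + 25)/8 = 14.3750
Deviations from mean: -0.3750, 8.6250, -13.3750, -6.3750, 5.6250, -12.3750, 7.6250, 10.6250
Σ(z_t−z̄)(z_{t+1}−z̄) = (-3.2344) + (-115.3594) + (85.2656) + (-35.8594) + (-69.6094) + (-94.3594) + (81.0156) = -152.1406
Denominator Σ(z_t−z̄)² = 649.8750
r_1 = -152.1406 / 649.8750 = -0.234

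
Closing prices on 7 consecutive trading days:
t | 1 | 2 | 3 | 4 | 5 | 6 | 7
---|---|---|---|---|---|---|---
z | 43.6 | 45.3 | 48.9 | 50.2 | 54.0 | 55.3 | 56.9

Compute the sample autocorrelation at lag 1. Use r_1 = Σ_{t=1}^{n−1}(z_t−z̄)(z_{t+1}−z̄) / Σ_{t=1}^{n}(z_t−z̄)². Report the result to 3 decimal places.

Mean z̄ = (43.6 + 45.3 + 48.9 + 50.2 + 54.0 + 55.3 + 56.9)/7 = 50.6000
Deviations from mean: -7.0000, -5.3000, -1.7000, -0.4000, 3.4000, 4.7000, 6.3000
Numerator Σ_{t=1}^{6}(z_t−z̄)(z_{t+1}−z̄) = 91.0200
Denominator Σ(z_t−z̄)² = 153.4800
r_1 = 91.0200 / 153.4800 = 0.593

0.593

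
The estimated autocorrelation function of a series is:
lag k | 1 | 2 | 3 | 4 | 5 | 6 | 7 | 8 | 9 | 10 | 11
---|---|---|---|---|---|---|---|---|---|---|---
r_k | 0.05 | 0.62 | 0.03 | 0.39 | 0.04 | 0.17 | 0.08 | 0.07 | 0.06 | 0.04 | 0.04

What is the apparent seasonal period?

2

The largest autocorrelation is r_2 = 0.62, with weaker echoes at lags 4 (0.39) and 6 (0.17); the remaining lags stay at or below 0.08.
The dominant spike at lag 2 indicates a seasonal period of 2.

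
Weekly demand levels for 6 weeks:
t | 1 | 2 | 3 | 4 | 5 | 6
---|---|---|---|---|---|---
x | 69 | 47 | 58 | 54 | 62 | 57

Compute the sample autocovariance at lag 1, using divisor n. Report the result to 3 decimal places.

-23.810

Mean x̄ = (69 + 47 + 58 + 54 + 62 + 57)/6 = 57.8333
Deviations: 11.1667, -10.8333, 0.1667, -3.8333, 4.1667, -0.8333
Σ_{t=1}^{5}(x_t−x̄)(x_{t+1}−x̄) = -142.8611
γ_1 = -142.8611 / 6 = -23.810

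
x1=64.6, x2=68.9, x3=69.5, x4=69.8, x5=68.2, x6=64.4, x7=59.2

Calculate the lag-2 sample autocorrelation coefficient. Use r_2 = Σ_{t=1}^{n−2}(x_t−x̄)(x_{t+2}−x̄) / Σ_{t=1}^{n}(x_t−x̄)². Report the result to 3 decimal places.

Mean x̄ = (64.6 + 68.9 + 69.5 + 69.8 + 68.2 + 64.4 + 59.2)/7 = 66.3714
Deviations from mean: -1.7714, 2.5286, 3.1286, 3.4286, 1.8286, -1.9714, -7.1714
Σ(x_t−x̄)(x_{t+2}−x̄) = (-5.5420) + (8.6694) + (5.7208) + (-6.7592) + (-13.1135) = -11.0245
Denominator Σ(x_t−x̄)² = 89.7343
r_2 = -11.0245 / 89.7343 = -0.123

-0.123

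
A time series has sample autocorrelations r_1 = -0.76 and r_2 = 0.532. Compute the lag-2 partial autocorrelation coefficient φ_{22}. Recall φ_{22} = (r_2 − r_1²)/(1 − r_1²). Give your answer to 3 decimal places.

φ_{22} = (r_2 − r_1²) / (1 − r_1²)
r_1² = (-0.76)² = 0.5776
Numerator = 0.532 − 0.5776 = -0.0456; denominator = 1 − 0.5776 = 0.4224
φ_{22} = -0.0456 / 0.4224 = -0.108

-0.108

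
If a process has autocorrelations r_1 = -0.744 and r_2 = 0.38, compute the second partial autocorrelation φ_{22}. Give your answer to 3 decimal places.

-0.389

φ_{22} = (r_2 − r_1²) / (1 − r_1²)
r_1² = (-0.744)² = 0.553536
Numerator = 0.38 − 0.5535 = -0.1735; denominator = 1 − 0.5535 = 0.4465
φ_{22} = -0.1735 / 0.4465 = -0.389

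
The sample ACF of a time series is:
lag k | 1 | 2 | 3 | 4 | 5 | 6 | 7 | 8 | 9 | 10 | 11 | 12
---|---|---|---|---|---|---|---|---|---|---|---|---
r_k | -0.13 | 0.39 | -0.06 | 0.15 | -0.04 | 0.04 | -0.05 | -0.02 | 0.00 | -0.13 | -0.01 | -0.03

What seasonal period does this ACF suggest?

The largest autocorrelation is r_2 = 0.39, with a weaker echo at lag 4 (0.15); the remaining lags stay at or below 0.04.
The dominant spike at lag 2 indicates a seasonal period of 2.

2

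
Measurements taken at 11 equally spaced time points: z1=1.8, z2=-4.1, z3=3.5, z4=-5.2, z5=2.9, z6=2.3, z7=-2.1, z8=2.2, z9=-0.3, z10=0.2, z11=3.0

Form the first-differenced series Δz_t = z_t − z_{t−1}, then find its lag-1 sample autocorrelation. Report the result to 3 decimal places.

-0.746

First differences Δz: -5.9, 7.6, -8.7, 8.1, -0.6, -4.4, 4.3, -2.5, 0.5, 2.8
Mean of differences = 0.1200
Numerator Σ(Δz_t−Δz̄)(Δz_{t+1}−Δz̄) = -213.7004
Denominator Σ(Δz_t−Δz̄)² = 286.2760
r_1(Δz) = -213.7004 / 286.2760 = -0.746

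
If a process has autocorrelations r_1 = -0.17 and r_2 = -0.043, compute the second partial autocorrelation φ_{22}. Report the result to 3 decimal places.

-0.074

φ_{22} = (r_2 − r_1²) / (1 − r_1²)
r_1² = (-0.17)² = 0.0289
Numerator = -0.043 − 0.0289 = -0.0719; denominator = 1 − 0.0289 = 0.9711
φ_{22} = -0.0719 / 0.9711 = -0.074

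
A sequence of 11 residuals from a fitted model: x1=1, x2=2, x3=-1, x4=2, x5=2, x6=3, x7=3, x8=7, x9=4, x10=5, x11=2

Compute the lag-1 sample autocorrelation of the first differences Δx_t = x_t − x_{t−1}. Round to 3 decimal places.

First differences Δx: 1, -3, 3, 0, 1, 0, 4, -3, 1, -3
Mean of differences = 0.1000
Numerator Σ(Δx_t−Δx̄)(Δx_{t+1}−Δx̄) = -30.3100
Denominator Σ(Δx_t−Δx̄)² = 54.9000
r_1(Δx) = -30.3100 / 54.9000 = -0.552

-0.552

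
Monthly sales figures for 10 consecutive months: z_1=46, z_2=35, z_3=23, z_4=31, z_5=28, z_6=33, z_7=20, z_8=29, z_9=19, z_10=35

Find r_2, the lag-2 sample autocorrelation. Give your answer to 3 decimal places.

0.051

Mean z̄ = (46 + 35 + 23 + 31 + 28 + 33 + 20 + 29 + 19 + 35)/10 = 29.9000
Numerator Σ_{t=1}^{8}(z_t−z̄)(z_{t+2}−z̄) = 30.3800
Denominator Σ(z_t−z̄)² = 590.9000
r_2 = 30.3800 / 590.9000 = 0.051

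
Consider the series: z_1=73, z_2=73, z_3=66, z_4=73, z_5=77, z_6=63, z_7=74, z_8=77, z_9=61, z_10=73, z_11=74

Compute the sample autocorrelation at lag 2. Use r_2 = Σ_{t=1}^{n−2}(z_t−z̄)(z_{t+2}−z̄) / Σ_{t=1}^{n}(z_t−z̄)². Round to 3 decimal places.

Mean z̄ = (73 + 73 + 66 + 73 + 77 + 63 + 74 + 77 + 61 + 73 + 74)/11 = 71.2727
Numerator Σ_{t=1}^{9}(z_t−z̄)(z_{t+2}−z̄) = -128.5124
Denominator Σ(z_t−z̄)² = 294.1818
r_2 = -128.5124 / 294.1818 = -0.437

-0.437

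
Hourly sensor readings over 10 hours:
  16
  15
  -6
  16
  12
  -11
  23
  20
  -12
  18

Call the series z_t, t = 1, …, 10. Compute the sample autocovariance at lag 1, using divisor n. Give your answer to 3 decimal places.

Mean z̄ = (16 + 15 − 6 + 16 + 12 − 11 + 23 + 20 − 12 + 18)/10 = 9.1000
Σ_{t=1}^{9}(z_t−z̄)(z_{t+1}−z̄) = -736.5100
γ_1 = -736.5100 / 10 = -73.651

-73.651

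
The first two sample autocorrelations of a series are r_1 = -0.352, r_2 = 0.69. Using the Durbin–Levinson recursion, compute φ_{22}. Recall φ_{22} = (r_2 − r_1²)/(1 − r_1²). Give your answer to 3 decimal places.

φ_{22} = (r_2 − r_1²) / (1 − r_1²)
r_1² = (-0.352)² = 0.123904
Numerator = 0.69 − 0.1239 = 0.5661; denominator = 1 − 0.1239 = 0.8761
φ_{22} = 0.5661 / 0.8761 = 0.646

0.646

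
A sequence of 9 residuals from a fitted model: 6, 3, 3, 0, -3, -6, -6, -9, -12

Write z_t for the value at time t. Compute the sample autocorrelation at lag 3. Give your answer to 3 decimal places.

0.090

Mean z̄ = (6 + 3 + 3 + 0 − 3 − 6 − 6 − 9 − 12)/9 = -2.6667
Numerator Σ_{t=1}^{6}(z_t−z̄)(z_{t+3}−z̄) = 26.6667
Denominator Σ(z_t−z̄)² = 296.0000
r_3 = 26.6667 / 296.0000 = 0.090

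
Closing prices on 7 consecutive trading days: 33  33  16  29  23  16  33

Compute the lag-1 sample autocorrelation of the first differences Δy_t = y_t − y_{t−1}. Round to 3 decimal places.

First differences Δy: 0, -17, 13, -6, -7, 17
Mean of differences = 0.0000
Numerator Σ(Δy_t−Δȳ)(Δy_{t+1}−Δȳ) = -376.0000
Denominator Σ(Δy_t−Δȳ)² = 832.0000
r_1(Δy) = -376.0000 / 832.0000 = -0.452

-0.452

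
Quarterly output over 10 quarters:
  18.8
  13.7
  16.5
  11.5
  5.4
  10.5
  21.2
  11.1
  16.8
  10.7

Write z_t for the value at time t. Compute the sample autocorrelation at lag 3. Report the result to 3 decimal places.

Mean z̄ = (18.8 + 13.7 + 16.5 + 11.5 + 5.4 + 10.5 + 21.2 + 11.1 + 16.8 + 10.7)/10 = 13.6200
Numerator Σ_{t=1}^{7}(z_t−z̄)(z_{t+3}−z̄) = -48.0352
Denominator Σ(z_t−z̄)² = 199.3760
r_3 = -48.0352 / 199.3760 = -0.241

-0.241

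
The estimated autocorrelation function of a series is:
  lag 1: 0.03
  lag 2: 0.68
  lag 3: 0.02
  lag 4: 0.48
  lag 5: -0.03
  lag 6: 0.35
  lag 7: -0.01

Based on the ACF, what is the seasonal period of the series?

The largest autocorrelation is r_2 = 0.68, with weaker echoes at lags 4 (0.48) and 6 (0.35); the remaining lags stay at or below 0.03.
The dominant spike at lag 2 indicates a seasonal period of 2.

2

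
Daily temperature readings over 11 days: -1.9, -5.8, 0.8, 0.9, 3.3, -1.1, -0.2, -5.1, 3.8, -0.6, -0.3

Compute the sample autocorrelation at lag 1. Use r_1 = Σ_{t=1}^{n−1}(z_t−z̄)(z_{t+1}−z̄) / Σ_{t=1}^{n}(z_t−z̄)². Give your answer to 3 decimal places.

Mean z̄ = (-1.9 − 5.8 + 0.8 + 0.9 + 3.3 − 1.1 − 0.2 − 5.1 + 3.8 − 0.6 − 0.3)/11 = -0.5636
Numerator Σ_{t=1}^{10}(z_t−z̄)(z_{t+1}−z̄) = -16.3722
Denominator Σ(z_t−z̄)² = 88.2455
r_1 = -16.3722 / 88.2455 = -0.186

-0.186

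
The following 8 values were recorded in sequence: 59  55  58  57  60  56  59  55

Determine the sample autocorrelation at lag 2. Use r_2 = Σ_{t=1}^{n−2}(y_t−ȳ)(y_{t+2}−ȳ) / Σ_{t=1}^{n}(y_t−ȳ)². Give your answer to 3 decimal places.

0.448

Mean ȳ = (59 + 55 + 58 + 57 + 60 + 56 + 59 + 55)/8 = 57.3750
Deviations from mean: 1.6250, -2.3750, 0.6250, -0.3750, 2.6250, -1.3750, 1.6250, -2.3750
Σ(y_t−ȳ)(y_{t+2}−ȳ) = (1.0156) + (0.8906) + (1.6406) + (0.5156) + (4.2656) + (3.2656) = 11.5938
Denominator Σ(y_t−ȳ)² = 25.8750
r_2 = 11.5938 / 25.8750 = 0.448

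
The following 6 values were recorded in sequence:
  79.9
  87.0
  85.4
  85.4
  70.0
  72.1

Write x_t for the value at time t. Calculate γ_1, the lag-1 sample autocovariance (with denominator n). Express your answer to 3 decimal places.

Mean x̄ = (79.9 + 87.0 + 85.4 + 85.4 + 70.0 + 72.1)/6 = 79.9667
Deviations: -0.0667, 7.0333, 5.4333, 5.4333, -9.9667, -7.8667
Σ_{t=1}^{5}(x_t−x̄)(x_{t+1}−x̄) = 91.5189
γ_1 = 91.5189 / 6 = 15.253

15.253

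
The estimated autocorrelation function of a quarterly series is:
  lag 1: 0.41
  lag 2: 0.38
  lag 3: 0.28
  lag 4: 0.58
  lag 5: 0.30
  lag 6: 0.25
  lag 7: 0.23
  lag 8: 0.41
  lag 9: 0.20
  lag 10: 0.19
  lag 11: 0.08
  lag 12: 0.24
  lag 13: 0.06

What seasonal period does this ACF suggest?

4

The largest autocorrelation is r_4 = 0.58; the remaining lags stay at or below 0.41. The elevated value at lag 1 (0.41), dropping to 0.38 at lag 2, reflects decaying short-term dependence rather than seasonality.
The dominant spike at lag 4 indicates a seasonal period of 4.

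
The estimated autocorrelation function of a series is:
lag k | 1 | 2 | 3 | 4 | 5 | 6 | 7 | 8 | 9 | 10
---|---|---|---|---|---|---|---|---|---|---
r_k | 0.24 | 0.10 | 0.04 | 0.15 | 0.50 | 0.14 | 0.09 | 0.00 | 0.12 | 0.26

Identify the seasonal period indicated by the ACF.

The largest autocorrelation is r_5 = 0.50, with a weaker echo at lag 10 (0.26); the remaining lags stay at or below 0.24. The elevated value at lag 1 (0.24), dropping to 0.10 at lag 2, reflects decaying short-term dependence rather than seasonality.
The dominant spike at lag 5 indicates a seasonal period of 5.

5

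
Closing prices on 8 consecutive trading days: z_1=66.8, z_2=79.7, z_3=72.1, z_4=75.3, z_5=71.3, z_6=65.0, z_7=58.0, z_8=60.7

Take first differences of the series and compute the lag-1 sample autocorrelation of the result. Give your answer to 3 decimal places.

-0.306

First differences Δz: 12.9, -7.6, 3.2, -4.0, -6.3, -7.0, 2.7
Mean of differences = -0.8714
Numerator Σ(Δz_t−Δz̄)(Δz_{t+1}−Δz̄) = -104.4294
Denominator Σ(Δz_t−Δz̄)² = 341.0743
r_1(Δz) = -104.4294 / 341.0743 = -0.306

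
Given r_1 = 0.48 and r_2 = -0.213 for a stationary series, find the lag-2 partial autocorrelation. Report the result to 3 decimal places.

φ_{22} = (r_2 − r_1²) / (1 − r_1²)
r_1² = (0.48)² = 0.2304
Numerator = -0.213 − 0.2304 = -0.4434; denominator = 1 − 0.2304 = 0.7696
φ_{22} = -0.4434 / 0.7696 = -0.576

-0.576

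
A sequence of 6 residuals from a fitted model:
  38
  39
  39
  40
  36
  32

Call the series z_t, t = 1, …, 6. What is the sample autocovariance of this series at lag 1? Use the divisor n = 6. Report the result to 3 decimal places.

Mean z̄ = (38 + 39 + 39 + 40 + 36 + 32)/6 = 37.3333
Deviations: 0.6667, 1.6667, 1.6667, 2.6667, -1.3333, -5.3333
Σ_{t=1}^{5}(z_t−z̄)(z_{t+1}−z̄) = 11.8889
γ_1 = 11.8889 / 6 = 1.981

1.981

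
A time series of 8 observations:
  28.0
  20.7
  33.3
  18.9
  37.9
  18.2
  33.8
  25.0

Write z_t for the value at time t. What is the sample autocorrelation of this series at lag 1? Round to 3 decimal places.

-0.904

Mean z̄ = (28.0 + 20.7 + 33.3 + 18.9 + 37.9 + 18.2 + 33.8 + 25.0)/8 = 26.9750
Deviations from mean: 1.0250, -6.2750, 6.3250, -8.0750, 10.9250, -8.7750, 6.8250, -1.9750
Numerator Σ_{t=1}^{7}(z_t−z̄)(z_{t+1}−z̄) = -354.6506
Denominator Σ(z_t−z̄)² = 392.4750
r_1 = -354.6506 / 392.4750 = -0.904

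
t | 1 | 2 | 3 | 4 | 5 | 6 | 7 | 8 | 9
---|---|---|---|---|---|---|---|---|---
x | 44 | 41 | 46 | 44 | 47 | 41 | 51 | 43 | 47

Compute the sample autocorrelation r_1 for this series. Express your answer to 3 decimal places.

-0.618

Mean x̄ = (44 + 41 + 46 + 44 + 47 + 41 + 51 + 43 + 47)/9 = 44.8889
Numerator Σ_{t=1}^{8}(x_t−x̄)(x_{t+1}−x̄) = -51.2346
Denominator Σ(x_t−x̄)² = 82.8889
r_1 = -51.2346 / 82.8889 = -0.618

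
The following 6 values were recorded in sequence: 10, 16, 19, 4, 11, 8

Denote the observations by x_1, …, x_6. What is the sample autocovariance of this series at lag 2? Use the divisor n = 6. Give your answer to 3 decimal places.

Mean x̄ = (10 + 16 + 19 + 4 + 11 + 8)/6 = 11.3333
Σ_{t=1}^{4}(x_t−x̄)(x_{t+2}−x̄) = -22.5556
γ_2 = -22.5556 / 6 = -3.759

-3.759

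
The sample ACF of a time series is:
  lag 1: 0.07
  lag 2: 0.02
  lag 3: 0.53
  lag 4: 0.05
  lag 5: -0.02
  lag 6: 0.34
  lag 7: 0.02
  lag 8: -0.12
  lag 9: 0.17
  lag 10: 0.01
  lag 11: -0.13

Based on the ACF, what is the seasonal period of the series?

3

The largest autocorrelation is r_3 = 0.53, with weaker echoes at lags 6 (0.34) and 9 (0.17); the remaining lags stay at or below 0.07.
The dominant spike at lag 3 indicates a seasonal period of 3.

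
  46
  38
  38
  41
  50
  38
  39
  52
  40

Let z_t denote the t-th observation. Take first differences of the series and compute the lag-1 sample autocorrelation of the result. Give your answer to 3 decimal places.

-0.372

First differences Δz: -8, 0, 3, 9, -12, 1, 13, -12
Mean of differences = -0.7500
Numerator Σ(Δz_t−Δz̄)(Δz_{t+1}−Δz̄) = -226.0625
Denominator Σ(Δz_t−Δz̄)² = 607.5000
r_1(Δz) = -226.0625 / 607.5000 = -0.372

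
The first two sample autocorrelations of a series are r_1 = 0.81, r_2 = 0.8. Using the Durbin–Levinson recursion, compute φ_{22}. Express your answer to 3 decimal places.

0.418

φ_{22} = (r_2 − r_1²) / (1 − r_1²)
r_1² = (0.81)² = 0.6561
Numerator = 0.8 − 0.6561 = 0.1439; denominator = 1 − 0.6561 = 0.3439
φ_{22} = 0.1439 / 0.3439 = 0.418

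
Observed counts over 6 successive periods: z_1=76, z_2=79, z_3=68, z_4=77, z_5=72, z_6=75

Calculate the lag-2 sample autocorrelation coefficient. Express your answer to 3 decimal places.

0.245

Mean z̄ = (76 + 79 + 68 + 77 + 72 + 75)/6 = 74.5000
Σ(z_t−z̄)(z_{t+2}−z̄) = (-9.7500) + (11.2500) + (16.2500) + (1.2500) = 19.0000
Denominator Σ(z_t−z̄)² = 77.5000
r_2 = 19.0000 / 77.5000 = 0.245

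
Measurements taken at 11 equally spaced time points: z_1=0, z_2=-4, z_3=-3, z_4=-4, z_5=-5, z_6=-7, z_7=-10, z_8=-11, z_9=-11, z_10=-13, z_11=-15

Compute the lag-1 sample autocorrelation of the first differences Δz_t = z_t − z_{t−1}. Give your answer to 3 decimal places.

First differences Δz: -4, 1, -1, -1, -2, -3, -1, 0, -2, -2
Mean of differences = -1.5000
Numerator Σ(Δz_t−Δz̄)(Δz_{t+1}−Δz̄) = -4.7500
Denominator Σ(Δz_t−Δz̄)² = 18.5000
r_1(Δz) = -4.7500 / 18.5000 = -0.257

-0.257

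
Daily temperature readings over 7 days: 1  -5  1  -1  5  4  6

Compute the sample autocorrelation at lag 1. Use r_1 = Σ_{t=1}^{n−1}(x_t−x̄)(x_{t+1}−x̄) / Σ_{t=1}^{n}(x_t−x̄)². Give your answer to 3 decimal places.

0.219

Mean x̄ = (1 − 5 + 1 − 1 + 5 + 4 + 6)/7 = 1.5714
Deviations from mean: -0.5714, -6.5714, -0.5714, -2.5714, 3.4286, 2.4286, 4.4286
Σ(x_t−x̄)(x_{t+1}−x̄) = (3.7551) + (3.7551) + (1.4694) + (-8.8163) + (8.3265) + (10.7551) = 19.2449
Denominator Σ(x_t−x̄)² = 87.7143
r_1 = 19.2449 / 87.7143 = 0.219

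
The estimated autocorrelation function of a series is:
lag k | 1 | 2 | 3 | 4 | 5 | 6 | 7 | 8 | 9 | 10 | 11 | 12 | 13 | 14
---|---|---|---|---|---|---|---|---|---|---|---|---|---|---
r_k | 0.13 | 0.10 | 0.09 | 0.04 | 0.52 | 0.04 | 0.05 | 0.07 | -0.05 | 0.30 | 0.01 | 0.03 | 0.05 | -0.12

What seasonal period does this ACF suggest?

5

The largest autocorrelation is r_5 = 0.52, with a weaker echo at lag 10 (0.30); the remaining lags stay at or below 0.13.
The dominant spike at lag 5 indicates a seasonal period of 5.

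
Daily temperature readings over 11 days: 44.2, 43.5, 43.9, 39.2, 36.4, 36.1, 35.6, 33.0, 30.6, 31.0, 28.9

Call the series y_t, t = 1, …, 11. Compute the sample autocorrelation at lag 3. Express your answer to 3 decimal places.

Mean ȳ = (44.2 + 43.5 + 43.9 + 39.2 + 36.4 + 36.1 + 35.6 + 33.0 + 30.6 + 31.0 + 28.9)/11 = 36.5818
Numerator Σ_{t=1}^{8}(y_t−ȳ)(y_{t+3}−ȳ) = 49.1199
Denominator Σ(y_t−ȳ)² = 306.3164
r_3 = 49.1199 / 306.3164 = 0.160

0.160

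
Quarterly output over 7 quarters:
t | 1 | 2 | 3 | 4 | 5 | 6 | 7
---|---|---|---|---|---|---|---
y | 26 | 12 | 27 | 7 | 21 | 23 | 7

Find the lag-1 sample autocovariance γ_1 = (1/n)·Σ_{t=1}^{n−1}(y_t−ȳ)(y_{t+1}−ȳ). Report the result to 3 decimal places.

-39.169

Mean ȳ = (26 + 12 + 27 + 7 + 21 + 23 + 7)/7 = 17.5714
Σ_{t=1}^{6}(y_t−ȳ)(y_{t+1}−ȳ) = -274.1837
γ_1 = -274.1837 / 7 = -39.169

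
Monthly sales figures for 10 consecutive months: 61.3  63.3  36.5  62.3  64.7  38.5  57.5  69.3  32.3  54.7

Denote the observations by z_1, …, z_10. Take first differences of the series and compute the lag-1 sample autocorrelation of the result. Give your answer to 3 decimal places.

First differences Δz: 2.0, -26.8, 25.8, 2.4, -26.2, 19.0, 11.8, -37.0, 22.4
Mean of differences = -0.7333
Numerator Σ(Δz_t−Δz̄)(Δz_{t+1}−Δz̄) = -2308.2711
Denominator Σ(Δz_t−Δz̄)² = 4446.2400
r_1(Δz) = -2308.2711 / 4446.2400 = -0.519

-0.519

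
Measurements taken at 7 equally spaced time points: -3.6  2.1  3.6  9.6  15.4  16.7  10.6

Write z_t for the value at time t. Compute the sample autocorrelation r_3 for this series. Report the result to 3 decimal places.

Mean z̄ = (-3.6 + 2.1 + 3.6 + 9.6 + 15.4 + 16.7 + 10.6)/7 = 7.7714
Σ(z_t−z̄)(z_{t+3}−z̄) = (-20.7935) + (-43.2649) + (-37.2449) + (5.1722) = -96.1310
Denominator Σ(z_t−z̄)² = 328.1343
r_3 = -96.1310 / 328.1343 = -0.293

-0.293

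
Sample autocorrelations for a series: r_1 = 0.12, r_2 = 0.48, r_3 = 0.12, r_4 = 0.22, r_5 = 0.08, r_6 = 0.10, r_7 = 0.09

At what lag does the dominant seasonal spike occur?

The largest autocorrelation is r_2 = 0.48, with a weaker echo at lag 4 (0.22); the remaining lags stay at or below 0.12.
The dominant spike at lag 2 indicates a seasonal period of 2.

2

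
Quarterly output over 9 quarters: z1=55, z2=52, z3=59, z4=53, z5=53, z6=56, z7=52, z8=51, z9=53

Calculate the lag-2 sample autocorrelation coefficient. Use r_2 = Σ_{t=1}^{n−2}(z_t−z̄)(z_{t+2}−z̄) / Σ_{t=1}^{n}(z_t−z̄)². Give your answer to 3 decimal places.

Mean z̄ = (55 + 52 + 59 + 53 + 53 + 56 + 52 + 51 + 53)/9 = 53.7778
Numerator Σ_{t=1}^{7}(z_t−z̄)(z_{t+2}−z̄) = -1.4321
Denominator Σ(z_t−z̄)² = 49.5556
r_2 = -1.4321 / 49.5556 = -0.029

-0.029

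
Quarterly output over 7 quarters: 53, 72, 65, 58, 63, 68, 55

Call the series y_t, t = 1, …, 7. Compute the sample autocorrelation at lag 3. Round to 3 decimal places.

Mean ȳ = (53 + 72 + 65 + 58 + 63 + 68 + 55)/7 = 62.0000
Deviations from mean: -9.0000, 10.0000, 3.0000, -4.0000, 1.0000, 6.0000, -7.0000
Σ(y_t−ȳ)(y_{t+3}−ȳ) = (36.0000) + (10.0000) + (18.0000) + (28.0000) = 92.0000
Denominator Σ(y_t−ȳ)² = 292.0000
r_3 = 92.0000 / 292.0000 = 0.315

0.315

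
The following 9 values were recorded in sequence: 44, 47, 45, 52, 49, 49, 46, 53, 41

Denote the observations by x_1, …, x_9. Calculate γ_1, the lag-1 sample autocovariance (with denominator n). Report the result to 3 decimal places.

Mean x̄ = (44 + 47 + 45 + 52 + 49 + 49 + 46 + 53 + 41)/9 = 47.3333
Σ_{t=1}^{8}(x_t−x̄)(x_{t+1}−x̄) = -44.1111
γ_1 = -44.1111 / 9 = -4.901

-4.901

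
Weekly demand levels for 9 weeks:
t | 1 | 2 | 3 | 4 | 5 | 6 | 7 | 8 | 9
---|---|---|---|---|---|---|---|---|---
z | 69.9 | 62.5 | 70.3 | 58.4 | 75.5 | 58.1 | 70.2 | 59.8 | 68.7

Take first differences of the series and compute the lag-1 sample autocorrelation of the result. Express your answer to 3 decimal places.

-0.911

First differences Δz: -7.4, 7.8, -11.9, 17.1, -17.4, 12.1, -10.4, 8.9
Mean of differences = -0.1500
Numerator Σ(Δz_t−Δz̄)(Δz_{t+1}−Δz̄) = -1080.9375
Denominator Σ(Δz_t−Δz̄)² = 1185.9800
r_1(Δz) = -1080.9375 / 1185.9800 = -0.911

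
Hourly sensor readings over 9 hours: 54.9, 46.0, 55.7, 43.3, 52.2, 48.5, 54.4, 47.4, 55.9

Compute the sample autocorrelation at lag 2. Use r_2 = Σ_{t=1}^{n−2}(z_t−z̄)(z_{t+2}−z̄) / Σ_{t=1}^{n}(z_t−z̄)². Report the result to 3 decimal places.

0.627

Mean z̄ = (54.9 + 46.0 + 55.7 + 43.3 + 52.2 + 48.5 + 54.4 + 47.4 + 55.9)/9 = 50.9222
Σ(z_t−z̄)(z_{t+2}−z̄) = (19.0049) + (37.5183) + (6.1049) + (18.4627) + (4.4438) + (8.5316) + (17.3116) = 111.3779
Denominator Σ(z_t−z̄)² = 177.7556
r_2 = 111.3779 / 177.7556 = 0.627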